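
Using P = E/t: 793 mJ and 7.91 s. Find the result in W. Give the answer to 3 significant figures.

(793 × 10⁻³) / (7.91) = 100.25 × 10⁻³ W

0.100 W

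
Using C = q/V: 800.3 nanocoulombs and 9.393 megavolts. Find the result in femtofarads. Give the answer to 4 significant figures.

(800.3e-9) / (9.393e6) = 85.2017e-15 F

85.20 femtofarads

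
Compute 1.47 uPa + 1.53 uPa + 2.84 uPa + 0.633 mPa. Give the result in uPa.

638.84 uPa

In uPa:
  1.47 uPa → 1.47
  1.53 uPa → 1.53
  2.84 uPa → 2.84
  0.633 mPa = 0.633e3 uPa = 633
Sum: 1.47 + 1.53 + 2.84 + 633 = 638.84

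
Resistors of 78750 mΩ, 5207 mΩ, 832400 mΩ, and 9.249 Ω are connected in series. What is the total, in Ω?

In Ω:
  78750 mΩ = 78750 × 10⁻³ Ω = 78.75
  5207 mΩ = 5207 × 10⁻³ Ω = 5.207
  832400 mΩ = 832400 × 10⁻³ Ω = 832.4
  9.249 Ω → 9.249
Sum: 78.75 + 5.207 + 832.4 + 9.249 = 925.606

925.606 Ω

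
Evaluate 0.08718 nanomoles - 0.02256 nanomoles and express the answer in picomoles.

In picomoles:
  0.08718 nanomoles = 0.08718e3 picomoles = 87.18
  0.02256 nanomoles = 0.02256e3 picomoles = 22.56
Difference: 87.18 - 22.56 = 64.62

64.62 picomoles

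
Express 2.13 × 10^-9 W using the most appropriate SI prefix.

2.13 nW

= 2.13 × 10^-9 W; 10^-9 is nano.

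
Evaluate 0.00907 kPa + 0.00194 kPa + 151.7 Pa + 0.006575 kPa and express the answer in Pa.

In Pa:
  0.00907 kPa = 0.00907 × 10³ Pa = 9.07
  0.00194 kPa = 0.00194 × 10³ Pa = 1.94
  151.7 Pa → 151.7
  0.006575 kPa = 0.006575 × 10³ Pa = 6.575
Sum: 9.07 + 1.94 + 151.7 + 6.575 = 169.285

169.285 Pa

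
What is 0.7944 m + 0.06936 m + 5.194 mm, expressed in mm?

868.954 mm

In mm:
  0.7944 m = 0.7944 × 10^3 mm = 794.4
  0.06936 m = 0.06936 × 10^3 mm = 69.36
  5.194 mm → 5.194
Sum: 794.4 + 69.36 + 5.194 = 868.954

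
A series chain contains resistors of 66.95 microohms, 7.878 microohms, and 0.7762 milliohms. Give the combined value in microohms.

851.028 microohms

In microohms:
  66.95 microohms → 66.95
  7.878 microohms → 7.878
  0.7762 milliohms = 0.7762 × 10³ microohms = 776.2
Sum: 66.95 + 7.878 + 776.2 = 851.028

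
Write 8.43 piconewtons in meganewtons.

0.00000000000000000843 meganewtons

pico = 10⁻¹², mega = 10⁶; factor is 10⁻¹⁸.
8.43 × 10⁻¹⁸ = 0.00000000000000000843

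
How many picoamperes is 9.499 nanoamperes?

nano = 10^-9, pico = 10^-12; factor is 10^3.
9.499 × 10^3 = 9499

9499 picoamperes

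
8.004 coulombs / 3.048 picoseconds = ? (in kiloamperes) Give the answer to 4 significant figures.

2626000000 kiloamperes

(8.004) / (3.048e-12) = 2.62598e12 A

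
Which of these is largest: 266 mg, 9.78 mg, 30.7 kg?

266 mg = 0.266 g
9.78 mg = 0.00978 g
30.7 kg = 30700 g

30.7 kg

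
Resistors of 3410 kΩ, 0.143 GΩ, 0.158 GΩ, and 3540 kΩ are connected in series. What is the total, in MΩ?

307.95 MΩ

In MΩ:
  3410 kΩ = 3410 × 10^-3 MΩ = 3.41
  0.143 GΩ = 0.143 × 10^3 MΩ = 143
  0.158 GΩ = 0.158 × 10^3 MΩ = 158
  3540 kΩ = 3540 × 10^-3 MΩ = 3.54
Sum: 3.41 + 143 + 158 + 3.54 = 307.95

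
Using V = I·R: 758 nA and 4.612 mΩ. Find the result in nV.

3.495896 nV

758e-9 × 4.612e-3 = 3495.896e-12 V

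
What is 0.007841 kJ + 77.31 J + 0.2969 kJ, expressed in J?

382.051 J

In J:
  0.007841 kJ = 0.007841e3 J = 7.841
  77.31 J → 77.31
  0.2969 kJ = 0.2969e3 J = 296.9
Sum: 7.841 + 77.31 + 296.9 = 382.051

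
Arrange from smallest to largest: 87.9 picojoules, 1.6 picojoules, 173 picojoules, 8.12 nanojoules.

87.9 picojoules = 0.0000000000879 joules
1.6 picojoules = 0.0000000000016 joules
173 picojoules = 0.000000000173 joules
8.12 nanojoules = 0.00000000812 joules

1.6 picojoules < 87.9 picojoules < 173 picojoules < 8.12 nanojoules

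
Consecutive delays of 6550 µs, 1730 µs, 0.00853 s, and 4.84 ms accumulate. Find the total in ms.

In ms:
  6550 µs = 6550e-3 ms = 6.55
  1730 µs = 1730e-3 ms = 1.73
  0.00853 s = 0.00853e3 ms = 8.53
  4.84 ms → 4.84
Sum: 6.55 + 1.73 + 8.53 + 4.84 = 21.65

21.65 ms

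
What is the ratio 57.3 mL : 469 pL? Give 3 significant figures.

122000000

(57.3e-3) / (469e-12) = 0.1222e9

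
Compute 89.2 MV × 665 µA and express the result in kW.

59.318 kW

89.2 × 10⁶ × 665 × 10⁻⁶ = 59318 W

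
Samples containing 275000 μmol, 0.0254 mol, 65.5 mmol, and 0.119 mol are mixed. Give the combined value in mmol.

484.9 mmol

In mmol:
  275000 μmol = 275000e-3 mmol = 275
  0.0254 mol = 0.0254e3 mmol = 25.4
  65.5 mmol → 65.5
  0.119 mol = 0.119e3 mmol = 119
Sum: 275 + 25.4 + 65.5 + 119 = 484.9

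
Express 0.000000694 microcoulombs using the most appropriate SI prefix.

694 femtocoulombs

= 694 × 10^-15 coulombs; 10^-15 is femto.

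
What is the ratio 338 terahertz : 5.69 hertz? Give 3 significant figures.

59400000000000

(338 × 10^12) / (5.69) = 59.4 × 10^12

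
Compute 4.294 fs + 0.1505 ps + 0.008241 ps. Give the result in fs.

In fs:
  4.294 fs → 4.294
  0.1505 ps = 0.1505e3 fs = 150.5
  0.008241 ps = 0.008241e3 fs = 8.241
Sum: 4.294 + 150.5 + 8.241 = 163.035

163.035 fs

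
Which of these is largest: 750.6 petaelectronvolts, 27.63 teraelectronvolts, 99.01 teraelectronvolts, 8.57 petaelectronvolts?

750.6 petaelectronvolts = 750600000000000000 electronvolts
27.63 teraelectronvolts = 27630000000000 electronvolts
99.01 teraelectronvolts = 99010000000000 electronvolts
8.57 petaelectronvolts = 8570000000000000 electronvolts

750.6 petaelectronvolts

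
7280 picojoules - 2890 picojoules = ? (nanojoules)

4.39 nanojoules

In nanojoules:
  7280 picojoules = 7280e-3 nanojoules = 7.28
  2890 picojoules = 2890e-3 nanojoules = 2.89
Difference: 7.28 - 2.89 = 4.39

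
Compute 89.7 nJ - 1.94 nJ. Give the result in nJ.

87.76 nJ

In nJ:
  89.7 nJ → 89.7
  1.94 nJ → 1.94
Difference: 89.7 - 1.94 = 87.76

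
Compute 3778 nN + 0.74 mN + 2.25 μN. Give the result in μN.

746.028 μN

In μN:
  3778 nN = 3778 × 10⁻³ μN = 3.778
  0.74 mN = 0.74 × 10³ μN = 740
  2.25 μN → 2.25
Sum: 3.778 + 740 + 2.25 = 746.028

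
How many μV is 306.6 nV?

0.3066 μV

nano = 10⁻⁹, micro = 10⁻⁶; factor is 10⁻³.
306.6 × 10⁻³ = 0.3066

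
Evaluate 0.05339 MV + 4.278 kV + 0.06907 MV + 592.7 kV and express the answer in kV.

In kV:
  0.05339 MV = 0.05339e3 kV = 53.39
  4.278 kV → 4.278
  0.06907 MV = 0.06907e3 kV = 69.07
  592.7 kV → 592.7
Sum: 53.39 + 4.278 + 69.07 + 592.7 = 719.438

719.438 kV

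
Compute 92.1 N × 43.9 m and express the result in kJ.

92.1 × 43.9 = 4043.19 J

4.04319 kJ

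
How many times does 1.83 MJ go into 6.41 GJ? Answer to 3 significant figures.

(6.41e9) / (1.83e6) = 3.503e3

3500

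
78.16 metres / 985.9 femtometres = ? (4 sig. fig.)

79280000000000

(78.16) / (985.9e-15) = 0.079278e15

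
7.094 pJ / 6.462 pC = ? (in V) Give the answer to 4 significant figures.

1.098 V

(7.094e-12) / (6.462e-12) = 1.0978 V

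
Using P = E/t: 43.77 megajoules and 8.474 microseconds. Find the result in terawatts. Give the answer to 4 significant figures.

5.165 terawatts

(43.77 × 10⁶) / (8.474 × 10⁻⁶) = 5.16521 × 10¹² W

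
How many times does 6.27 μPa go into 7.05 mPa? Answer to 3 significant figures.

1120

(7.05 × 10^-3) / (6.27 × 10^-6) = 1.124 × 10^3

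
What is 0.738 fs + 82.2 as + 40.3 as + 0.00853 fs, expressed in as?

869.03 as

In as:
  0.738 fs = 0.738 × 10^3 as = 738
  82.2 as → 82.2
  40.3 as → 40.3
  0.00853 fs = 0.00853 × 10^3 as = 8.53
Sum: 738 + 82.2 + 40.3 + 8.53 = 869.03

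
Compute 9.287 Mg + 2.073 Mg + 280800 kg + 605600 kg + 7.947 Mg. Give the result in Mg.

905.707 Mg

In Mg:
  9.287 Mg → 9.287
  2.073 Mg → 2.073
  280800 kg = 280800 × 10^-3 Mg = 280.8
  605600 kg = 605600 × 10^-3 Mg = 605.6
  7.947 Mg → 7.947
Sum: 9.287 + 2.073 + 280.8 + 605.6 + 7.947 = 905.707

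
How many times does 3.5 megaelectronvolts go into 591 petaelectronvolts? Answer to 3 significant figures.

169000000000

(591e15) / (3.5e6) = 168.9e9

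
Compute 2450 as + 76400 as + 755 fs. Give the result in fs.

833.85 fs

In fs:
  2450 as = 2450 × 10⁻³ fs = 2.45
  76400 as = 76400 × 10⁻³ fs = 76.4
  755 fs → 755
Sum: 2.45 + 76.4 + 755 = 833.85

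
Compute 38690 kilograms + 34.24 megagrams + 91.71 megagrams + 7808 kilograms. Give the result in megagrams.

172.448 megagrams

In megagrams:
  38690 kilograms = 38690e-3 megagrams = 38.69
  34.24 megagrams → 34.24
  91.71 megagrams → 91.71
  7808 kilograms = 7808e-3 megagrams = 7.808
Sum: 38.69 + 34.24 + 91.71 + 7.808 = 172.448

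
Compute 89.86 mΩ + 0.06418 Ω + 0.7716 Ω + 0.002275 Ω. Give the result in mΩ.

In mΩ:
  89.86 mΩ → 89.86
  0.06418 Ω = 0.06418 × 10^3 mΩ = 64.18
  0.7716 Ω = 0.7716 × 10^3 mΩ = 771.6
  0.002275 Ω = 0.002275 × 10^3 mΩ = 2.275
Sum: 89.86 + 64.18 + 771.6 + 2.275 = 927.915

927.915 mΩ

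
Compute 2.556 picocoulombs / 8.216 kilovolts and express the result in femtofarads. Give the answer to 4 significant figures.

0.3111 femtofarads

(2.556e-12) / (8.216e3) = 0.3111e-15 F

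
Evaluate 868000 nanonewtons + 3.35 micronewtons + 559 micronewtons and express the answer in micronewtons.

1430.35 micronewtons

In micronewtons:
  868000 nanonewtons = 868000 × 10⁻³ micronewtons = 868
  3.35 micronewtons → 3.35
  559 micronewtons → 559
Sum: 868 + 3.35 + 559 = 1430.35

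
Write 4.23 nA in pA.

4230 pA

nano = 10⁻⁹, pico = 10⁻¹²; factor is 10³.
4.23 × 10³ = 4230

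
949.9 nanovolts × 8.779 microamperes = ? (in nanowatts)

949.9 × 10^-9 × 8.779 × 10^-6 = 8339.1721 × 10^-15 W

0.0083391721 nanowatts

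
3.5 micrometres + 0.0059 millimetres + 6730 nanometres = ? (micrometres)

16.13 micrometres

In micrometres:
  3.5 micrometres → 3.5
  0.0059 millimetres = 0.0059e3 micrometres = 5.9
  6730 nanometres = 6730e-3 micrometres = 6.73
Sum: 3.5 + 5.9 + 6.73 = 16.13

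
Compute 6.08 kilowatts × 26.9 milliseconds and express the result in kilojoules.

6.08 × 10^3 × 26.9 × 10^-3 = 163.552 J

0.163552 kilojoules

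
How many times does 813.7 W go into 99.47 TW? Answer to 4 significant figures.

(99.47 × 10^12) / (813.7) = 0.12224 × 10^12

122200000000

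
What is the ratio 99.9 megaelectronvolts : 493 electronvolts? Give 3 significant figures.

203000

(99.9 × 10⁶) / (493) = 0.2026 × 10⁶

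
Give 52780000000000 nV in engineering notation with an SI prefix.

= 52.78 × 10³ V; 10³ is kilo.

52.78 kV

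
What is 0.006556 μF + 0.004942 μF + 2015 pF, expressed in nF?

13.513 nF

In nF:
  0.006556 μF = 0.006556 × 10³ nF = 6.556
  0.004942 μF = 0.004942 × 10³ nF = 4.942
  2015 pF = 2015 × 10⁻³ nF = 2.015
Sum: 6.556 + 4.942 + 2.015 = 13.513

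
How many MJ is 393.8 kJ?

kilo = 1e3, mega = 1e6; factor is 1e-3.
393.8 × 1e-3 = 0.3938

0.3938 MJ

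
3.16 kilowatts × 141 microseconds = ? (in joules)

0.44556 joules

3.16e3 × 141e-6 = 445.56e-3 J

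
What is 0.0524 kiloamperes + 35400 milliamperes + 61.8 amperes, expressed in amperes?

In amperes:
  0.0524 kiloamperes = 0.0524 × 10^3 amperes = 52.4
  35400 milliamperes = 35400 × 10^-3 amperes = 35.4
  61.8 amperes → 61.8
Sum: 52.4 + 35.4 + 61.8 = 149.6

149.6 amperes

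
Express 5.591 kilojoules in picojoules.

kilo = 1e3, pico = 1e-12; factor is 1e15.
5.591 × 1e15 = 5591000000000000

5591000000000000 picojoules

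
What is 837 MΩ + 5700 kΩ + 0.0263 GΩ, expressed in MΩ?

In MΩ:
  837 MΩ → 837
  5700 kΩ = 5700e-3 MΩ = 5.7
  0.0263 GΩ = 0.0263e3 MΩ = 26.3
Sum: 837 + 5.7 + 26.3 = 869

869 MΩ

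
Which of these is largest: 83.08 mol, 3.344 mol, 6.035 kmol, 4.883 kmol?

83.08 mol = 83.08 mol
3.344 mol = 3.344 mol
6.035 kmol = 6035 mol
4.883 kmol = 4883 mol

6.035 kmol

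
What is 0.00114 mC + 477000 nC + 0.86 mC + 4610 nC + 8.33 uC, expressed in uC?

In uC:
  0.00114 mC = 0.00114 × 10³ uC = 1.14
  477000 nC = 477000 × 10⁻³ uC = 477
  0.86 mC = 0.86 × 10³ uC = 860
  4610 nC = 4610 × 10⁻³ uC = 4.61
  8.33 uC → 8.33
Sum: 1.14 + 477 + 860 + 4.61 + 8.33 = 1351.08

1351.08 uC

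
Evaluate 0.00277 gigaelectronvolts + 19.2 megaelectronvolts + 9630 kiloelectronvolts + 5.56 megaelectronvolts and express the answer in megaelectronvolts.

37.16 megaelectronvolts

In megaelectronvolts:
  0.00277 gigaelectronvolts = 0.00277e3 megaelectronvolts = 2.77
  19.2 megaelectronvolts → 19.2
  9630 kiloelectronvolts = 9630e-3 megaelectronvolts = 9.63
  5.56 megaelectronvolts → 5.56
Sum: 2.77 + 19.2 + 9.63 + 5.56 = 37.16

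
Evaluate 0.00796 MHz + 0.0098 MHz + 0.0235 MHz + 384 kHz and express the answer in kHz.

425.26 kHz

In kHz:
  0.00796 MHz = 0.00796 × 10³ kHz = 7.96
  0.0098 MHz = 0.0098 × 10³ kHz = 9.8
  0.0235 MHz = 0.0235 × 10³ kHz = 23.5
  384 kHz → 384
Sum: 7.96 + 9.8 + 23.5 + 384 = 425.26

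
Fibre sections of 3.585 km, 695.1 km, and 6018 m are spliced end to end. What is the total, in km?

704.703 km

In km:
  3.585 km → 3.585
  695.1 km → 695.1
  6018 m = 6018e-3 km = 6.018
Sum: 3.585 + 695.1 + 6.018 = 704.703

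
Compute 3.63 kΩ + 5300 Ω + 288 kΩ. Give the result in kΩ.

296.93 kΩ

In kΩ:
  3.63 kΩ → 3.63
  5300 Ω = 5300 × 10^-3 kΩ = 5.3
  288 kΩ → 288
Sum: 3.63 + 5.3 + 288 = 296.93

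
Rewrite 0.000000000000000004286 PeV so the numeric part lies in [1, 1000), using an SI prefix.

4.286 meV

= 4.286e-3 eV; 1e-3 is milli.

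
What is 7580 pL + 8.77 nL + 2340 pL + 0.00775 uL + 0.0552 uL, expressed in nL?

In nL:
  7580 pL = 7580 × 10^-3 nL = 7.58
  8.77 nL → 8.77
  2340 pL = 2340 × 10^-3 nL = 2.34
  0.00775 uL = 0.00775 × 10^3 nL = 7.75
  0.0552 uL = 0.0552 × 10^3 nL = 55.2
Sum: 7.58 + 8.77 + 2.34 + 7.75 + 55.2 = 81.64

81.64 nL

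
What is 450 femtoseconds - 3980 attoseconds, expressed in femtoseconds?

In femtoseconds:
  450 femtoseconds → 450
  3980 attoseconds = 3980 × 10^-3 femtoseconds = 3.98
Difference: 450 - 3.98 = 446.02

446.02 femtoseconds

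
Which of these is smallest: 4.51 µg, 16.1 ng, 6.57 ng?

6.57 ng

4.51 µg = 0.00000451 g
16.1 ng = 0.0000000161 g
6.57 ng = 0.00000000657 g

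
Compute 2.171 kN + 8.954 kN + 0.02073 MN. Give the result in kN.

31.855 kN

In kN:
  2.171 kN → 2.171
  8.954 kN → 8.954
  0.02073 MN = 0.02073 × 10³ kN = 20.73
Sum: 2.171 + 8.954 + 20.73 = 31.855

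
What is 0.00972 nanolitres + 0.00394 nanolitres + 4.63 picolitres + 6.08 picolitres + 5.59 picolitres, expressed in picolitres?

29.96 picolitres

In picolitres:
  0.00972 nanolitres = 0.00972e3 picolitres = 9.72
  0.00394 nanolitres = 0.00394e3 picolitres = 3.94
  4.63 picolitres → 4.63
  6.08 picolitres → 6.08
  5.59 picolitres → 5.59
Sum: 9.72 + 3.94 + 4.63 + 6.08 + 5.59 = 29.96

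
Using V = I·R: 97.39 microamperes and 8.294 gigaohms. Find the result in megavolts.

97.39 × 10^-6 × 8.294 × 10^9 = 807.75266 × 10^3 V

0.80775266 megavolts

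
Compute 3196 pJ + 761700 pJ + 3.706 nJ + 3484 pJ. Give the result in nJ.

772.086 nJ

In nJ:
  3196 pJ = 3196 × 10⁻³ nJ = 3.196
  761700 pJ = 761700 × 10⁻³ nJ = 761.7
  3.706 nJ → 3.706
  3484 pJ = 3484 × 10⁻³ nJ = 3.484
Sum: 3.196 + 761.7 + 3.706 + 3.484 = 772.086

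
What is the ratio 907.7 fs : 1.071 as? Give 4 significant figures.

847500

(907.7 × 10⁻¹⁵) / (1.071 × 10⁻¹⁸) = 847.53 × 10³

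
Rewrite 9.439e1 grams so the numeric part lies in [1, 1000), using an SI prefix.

= 94.39 grams; mantissa already in [1, 1000).

94.39 grams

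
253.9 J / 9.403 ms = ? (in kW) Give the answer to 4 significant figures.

27.00 kW

(253.9) / (9.403e-3) = 27.002e3 W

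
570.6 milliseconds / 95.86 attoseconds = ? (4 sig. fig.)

(570.6e-3) / (95.86e-18) = 5.9524e15

5952000000000000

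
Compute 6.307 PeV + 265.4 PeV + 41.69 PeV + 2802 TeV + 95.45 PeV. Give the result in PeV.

In PeV:
  6.307 PeV → 6.307
  265.4 PeV → 265.4
  41.69 PeV → 41.69
  2802 TeV = 2802 × 10^-3 PeV = 2.802
  95.45 PeV → 95.45
Sum: 6.307 + 265.4 + 41.69 + 2.802 + 95.45 = 411.649

411.649 PeV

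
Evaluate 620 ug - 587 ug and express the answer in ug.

33 ug

In ug:
  620 ug → 620
  587 ug → 587
Difference: 620 - 587 = 33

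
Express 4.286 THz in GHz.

tera = 10¹², giga = 10⁹; factor is 10³.
4.286 × 10³ = 4286

4286 GHz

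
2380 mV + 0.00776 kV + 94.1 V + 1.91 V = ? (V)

In V:
  2380 mV = 2380 × 10^-3 V = 2.38
  0.00776 kV = 0.00776 × 10^3 V = 7.76
  94.1 V → 94.1
  1.91 V → 1.91
Sum: 2.38 + 7.76 + 94.1 + 1.91 = 106.15

106.15 V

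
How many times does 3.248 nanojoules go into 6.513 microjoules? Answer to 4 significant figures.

2005

(6.513 × 10^-6) / (3.248 × 10^-9) = 2.0052 × 10^3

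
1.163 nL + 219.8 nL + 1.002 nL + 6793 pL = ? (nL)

In nL:
  1.163 nL → 1.163
  219.8 nL → 219.8
  1.002 nL → 1.002
  6793 pL = 6793e-3 nL = 6.793
Sum: 1.163 + 219.8 + 1.002 + 6.793 = 228.758

228.758 nL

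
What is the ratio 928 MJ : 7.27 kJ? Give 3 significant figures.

128000

(928e6) / (7.27e3) = 127.6e3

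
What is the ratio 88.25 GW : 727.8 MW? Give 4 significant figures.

121.3

(88.25 × 10⁹) / (727.8 × 10⁶) = 0.12126 × 10³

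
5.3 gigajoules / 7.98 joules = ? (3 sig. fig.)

(5.3e9) / (7.98) = 0.6642e9

664000000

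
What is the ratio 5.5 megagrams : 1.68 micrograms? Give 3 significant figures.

(5.5 × 10⁶) / (1.68 × 10⁻⁶) = 3.274 × 10¹²

3270000000000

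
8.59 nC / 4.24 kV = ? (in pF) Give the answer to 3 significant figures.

2.03 pF

(8.59 × 10⁻⁹) / (4.24 × 10³) = 2.0259 × 10⁻¹² F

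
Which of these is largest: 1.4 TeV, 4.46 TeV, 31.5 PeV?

31.5 PeV

1.4 TeV = 1400000000000 eV
4.46 TeV = 4460000000000 eV
31.5 PeV = 31500000000000000 eV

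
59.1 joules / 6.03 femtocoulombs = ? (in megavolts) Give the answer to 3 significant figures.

9800000000 megavolts

(59.1) / (6.03e-15) = 9.801e15 V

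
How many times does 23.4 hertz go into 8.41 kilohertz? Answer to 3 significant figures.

(8.41 × 10^3) / (23.4) = 0.3594 × 10^3

359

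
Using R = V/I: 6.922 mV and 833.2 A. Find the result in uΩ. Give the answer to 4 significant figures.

(6.922 × 10⁻³) / (833.2) = 0.00830773 × 10⁻³ Ω

8.308 uΩ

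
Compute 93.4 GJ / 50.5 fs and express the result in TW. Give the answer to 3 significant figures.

1850000000000 TW

(93.4 × 10^9) / (50.5 × 10^-15) = 1.8495 × 10^24 W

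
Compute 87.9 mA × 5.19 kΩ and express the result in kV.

0.456201 kV

87.9 × 10^-3 × 5.19 × 10^3 = 456.201 V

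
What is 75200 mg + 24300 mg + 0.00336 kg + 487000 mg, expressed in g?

In g:
  75200 mg = 75200 × 10^-3 g = 75.2
  24300 mg = 24300 × 10^-3 g = 24.3
  0.00336 kg = 0.00336 × 10^3 g = 3.36
  487000 mg = 487000 × 10^-3 g = 487
Sum: 75.2 + 24.3 + 3.36 + 487 = 589.86

589.86 g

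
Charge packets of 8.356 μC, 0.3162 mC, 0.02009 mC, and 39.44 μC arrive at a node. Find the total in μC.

384.086 μC

In μC:
  8.356 μC → 8.356
  0.3162 mC = 0.3162 × 10^3 μC = 316.2
  0.02009 mC = 0.02009 × 10^3 μC = 20.09
  39.44 μC → 39.44
Sum: 8.356 + 316.2 + 20.09 + 39.44 = 384.086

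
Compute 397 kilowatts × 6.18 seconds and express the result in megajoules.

2.45346 megajoules

397 × 10³ × 6.18 = 2453.46 × 10³ J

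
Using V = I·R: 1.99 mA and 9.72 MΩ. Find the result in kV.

1.99e-3 × 9.72e6 = 19.3428e3 V

19.3428 kV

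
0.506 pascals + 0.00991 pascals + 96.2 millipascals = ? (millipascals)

In millipascals:
  0.506 pascals = 0.506e3 millipascals = 506
  0.00991 pascals = 0.00991e3 millipascals = 9.91
  96.2 millipascals → 96.2
Sum: 506 + 9.91 + 96.2 = 612.11

612.11 millipascals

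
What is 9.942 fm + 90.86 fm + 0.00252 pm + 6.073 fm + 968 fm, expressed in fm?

1077.395 fm

In fm:
  9.942 fm → 9.942
  90.86 fm → 90.86
  0.00252 pm = 0.00252 × 10³ fm = 2.52
  6.073 fm → 6.073
  968 fm → 968
Sum: 9.942 + 90.86 + 2.52 + 6.073 + 968 = 1077.395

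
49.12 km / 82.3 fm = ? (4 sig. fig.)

(49.12 × 10^3) / (82.3 × 10^-15) = 0.59684 × 10^18

596800000000000000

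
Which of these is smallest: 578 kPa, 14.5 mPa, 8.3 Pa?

14.5 mPa

578 kPa = 578000 Pa
14.5 mPa = 0.0145 Pa
8.3 Pa = 8.3 Pa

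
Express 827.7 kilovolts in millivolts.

827700000 millivolts

kilo = 10³, milli = 10⁻³; factor is 10⁶.
827.7 × 10⁶ = 827700000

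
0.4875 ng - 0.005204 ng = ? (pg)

In pg:
  0.4875 ng = 0.4875 × 10^3 pg = 487.5
  0.005204 ng = 0.005204 × 10^3 pg = 5.204
Difference: 487.5 - 5.204 = 482.296

482.296 pg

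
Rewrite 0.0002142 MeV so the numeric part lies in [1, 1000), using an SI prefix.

214.2 eV

= 214.2 eV; mantissa already in [1, 1000).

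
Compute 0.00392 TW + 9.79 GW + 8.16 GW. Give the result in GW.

21.87 GW

In GW:
  0.00392 TW = 0.00392 × 10^3 GW = 3.92
  9.79 GW → 9.79
  8.16 GW → 8.16
Sum: 3.92 + 9.79 + 8.16 = 21.87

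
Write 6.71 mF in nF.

milli = 10⁻³, nano = 10⁻⁹; factor is 10⁶.
6.71 × 10⁶ = 6710000

6710000 nF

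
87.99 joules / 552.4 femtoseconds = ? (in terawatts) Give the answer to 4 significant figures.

(87.99) / (552.4 × 10^-15) = 0.159287 × 10^15 W

159.3 terawatts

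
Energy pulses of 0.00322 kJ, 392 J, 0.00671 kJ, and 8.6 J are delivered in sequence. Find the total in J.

In J:
  0.00322 kJ = 0.00322 × 10^3 J = 3.22
  392 J → 392
  0.00671 kJ = 0.00671 × 10^3 J = 6.71
  8.6 J → 8.6
Sum: 3.22 + 392 + 6.71 + 8.6 = 410.53

410.53 J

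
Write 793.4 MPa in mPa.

793400000000 mPa

mega = 10^6, milli = 10^-3; factor is 10^9.
793.4 × 10^9 = 793400000000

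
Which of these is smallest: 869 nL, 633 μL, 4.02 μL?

869 nL

869 nL = 0.000000869 L
633 μL = 0.000633 L
4.02 μL = 0.00000402 L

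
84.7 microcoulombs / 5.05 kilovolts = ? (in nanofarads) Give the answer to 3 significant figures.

16.8 nanofarads

(84.7 × 10^-6) / (5.05 × 10^3) = 16.772 × 10^-9 F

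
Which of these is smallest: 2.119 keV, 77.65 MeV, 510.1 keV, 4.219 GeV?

2.119 keV = 2119 eV
77.65 MeV = 77650000 eV
510.1 keV = 510100 eV
4.219 GeV = 4219000000 eV

2.119 keV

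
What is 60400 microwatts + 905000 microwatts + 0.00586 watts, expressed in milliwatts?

In milliwatts:
  60400 microwatts = 60400e-3 milliwatts = 60.4
  905000 microwatts = 905000e-3 milliwatts = 905
  0.00586 watts = 0.00586e3 milliwatts = 5.86
Sum: 60.4 + 905 + 5.86 = 971.26

971.26 milliwatts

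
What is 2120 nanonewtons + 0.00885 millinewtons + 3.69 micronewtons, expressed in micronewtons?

14.66 micronewtons

In micronewtons:
  2120 nanonewtons = 2120 × 10^-3 micronewtons = 2.12
  0.00885 millinewtons = 0.00885 × 10^3 micronewtons = 8.85
  3.69 micronewtons → 3.69
Sum: 2.12 + 8.85 + 3.69 = 14.66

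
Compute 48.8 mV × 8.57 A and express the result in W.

48.8 × 10^-3 × 8.57 = 418.216 × 10^-3 W

0.418216 W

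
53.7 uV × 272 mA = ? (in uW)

53.7e-6 × 272e-3 = 14606.4e-9 W

14.6064 uW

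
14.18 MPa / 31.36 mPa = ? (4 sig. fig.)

452200000

(14.18 × 10^6) / (31.36 × 10^-3) = 0.45217 × 10^9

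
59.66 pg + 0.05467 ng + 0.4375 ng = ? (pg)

In pg:
  59.66 pg → 59.66
  0.05467 ng = 0.05467 × 10³ pg = 54.67
  0.4375 ng = 0.4375 × 10³ pg = 437.5
Sum: 59.66 + 54.67 + 437.5 = 551.83

551.83 pg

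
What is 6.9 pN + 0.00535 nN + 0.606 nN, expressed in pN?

In pN:
  6.9 pN → 6.9
  0.00535 nN = 0.00535 × 10³ pN = 5.35
  0.606 nN = 0.606 × 10³ pN = 606
Sum: 6.9 + 5.35 + 606 = 618.25

618.25 pN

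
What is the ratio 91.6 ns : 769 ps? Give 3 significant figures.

119

(91.6 × 10^-9) / (769 × 10^-12) = 0.1191 × 10^3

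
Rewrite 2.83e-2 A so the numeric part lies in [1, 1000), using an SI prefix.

28.3 mA

= 28.3e-3 A; 1e-3 is milli.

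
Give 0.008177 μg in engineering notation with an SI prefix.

8.177 ng

= 8.177e-9 g; 1e-9 is nano.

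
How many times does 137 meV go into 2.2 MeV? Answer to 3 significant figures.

(2.2 × 10^6) / (137 × 10^-3) = 0.01606 × 10^9

16100000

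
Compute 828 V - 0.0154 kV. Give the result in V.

812.6 V

In V:
  828 V → 828
  0.0154 kV = 0.0154 × 10³ V = 15.4
Difference: 828 - 15.4 = 812.6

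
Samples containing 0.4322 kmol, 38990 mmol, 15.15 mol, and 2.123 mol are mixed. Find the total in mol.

In mol:
  0.4322 kmol = 0.4322 × 10^3 mol = 432.2
  38990 mmol = 38990 × 10^-3 mol = 38.99
  15.15 mol → 15.15
  2.123 mol → 2.123
Sum: 432.2 + 38.99 + 15.15 + 2.123 = 488.463

488.463 mol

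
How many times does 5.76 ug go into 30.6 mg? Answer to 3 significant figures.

5310

(30.6 × 10⁻³) / (5.76 × 10⁻⁶) = 5.312 × 10³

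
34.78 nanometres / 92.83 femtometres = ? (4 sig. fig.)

374700

(34.78 × 10⁻⁹) / (92.83 × 10⁻¹⁵) = 0.37466 × 10⁶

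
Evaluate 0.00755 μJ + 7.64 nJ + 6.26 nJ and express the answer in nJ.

21.45 nJ

In nJ:
  0.00755 μJ = 0.00755 × 10³ nJ = 7.55
  7.64 nJ → 7.64
  6.26 nJ → 6.26
Sum: 7.55 + 7.64 + 6.26 = 21.45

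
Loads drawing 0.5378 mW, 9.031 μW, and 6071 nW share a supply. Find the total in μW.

552.902 μW

In μW:
  0.5378 mW = 0.5378e3 μW = 537.8
  9.031 μW → 9.031
  6071 nW = 6071e-3 μW = 6.071
Sum: 537.8 + 9.031 + 6.071 = 552.902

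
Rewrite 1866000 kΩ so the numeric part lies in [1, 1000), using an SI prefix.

1.866 GΩ

= 1.866 × 10^9 Ω; 10^9 is giga.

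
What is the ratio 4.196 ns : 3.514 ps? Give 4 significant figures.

(4.196 × 10⁻⁹) / (3.514 × 10⁻¹²) = 1.1941 × 10³

1194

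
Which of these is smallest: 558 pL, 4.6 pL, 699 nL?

4.6 pL

558 pL = 0.000000000558 L
4.6 pL = 0.0000000000046 L
699 nL = 0.000000699 L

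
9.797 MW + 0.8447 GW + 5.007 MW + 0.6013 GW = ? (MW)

1460.804 MW

In MW:
  9.797 MW → 9.797
  0.8447 GW = 0.8447 × 10³ MW = 844.7
  5.007 MW → 5.007
  0.6013 GW = 0.6013 × 10³ MW = 601.3
Sum: 9.797 + 844.7 + 5.007 + 601.3 = 1460.804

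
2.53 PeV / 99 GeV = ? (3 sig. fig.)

25600

(2.53 × 10¹⁵) / (99 × 10⁹) = 0.02556 × 10⁶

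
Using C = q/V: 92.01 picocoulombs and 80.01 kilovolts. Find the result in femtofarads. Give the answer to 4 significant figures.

1.150 femtofarads

(92.01 × 10^-12) / (80.01 × 10^3) = 1.14998 × 10^-15 F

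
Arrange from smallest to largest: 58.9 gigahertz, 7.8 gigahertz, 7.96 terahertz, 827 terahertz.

7.8 gigahertz < 58.9 gigahertz < 7.96 terahertz < 827 terahertz

58.9 gigahertz = 58900000000 hertz
7.8 gigahertz = 7800000000 hertz
7.96 terahertz = 7960000000000 hertz
827 terahertz = 827000000000000 hertz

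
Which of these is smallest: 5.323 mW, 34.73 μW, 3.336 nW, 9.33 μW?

3.336 nW

5.323 mW = 0.005323 W
34.73 μW = 0.00003473 W
3.336 nW = 0.000000003336 W
9.33 μW = 0.00000933 W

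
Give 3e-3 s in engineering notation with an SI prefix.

= 3e-3 s; 1e-3 is milli.

3 ms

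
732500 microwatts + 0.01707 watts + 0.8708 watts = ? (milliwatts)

In milliwatts:
  732500 microwatts = 732500e-3 milliwatts = 732.5
  0.01707 watts = 0.01707e3 milliwatts = 17.07
  0.8708 watts = 0.8708e3 milliwatts = 870.8
Sum: 732.5 + 17.07 + 870.8 = 1620.37

1620.37 milliwatts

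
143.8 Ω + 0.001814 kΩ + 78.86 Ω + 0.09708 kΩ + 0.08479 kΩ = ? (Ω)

In Ω:
  143.8 Ω → 143.8
  0.001814 kΩ = 0.001814 × 10^3 Ω = 1.814
  78.86 Ω → 78.86
  0.09708 kΩ = 0.09708 × 10^3 Ω = 97.08
  0.08479 kΩ = 0.08479 × 10^3 Ω = 84.79
Sum: 143.8 + 1.814 + 78.86 + 97.08 + 84.79 = 406.344

406.344 Ω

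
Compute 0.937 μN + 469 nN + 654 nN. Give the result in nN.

In nN:
  0.937 μN = 0.937 × 10^3 nN = 937
  469 nN → 469
  654 nN → 654
Sum: 937 + 469 + 654 = 2060

2060 nN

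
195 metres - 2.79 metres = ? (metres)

In metres:
  195 metres → 195
  2.79 metres → 2.79
Difference: 195 - 2.79 = 192.21

192.21 metres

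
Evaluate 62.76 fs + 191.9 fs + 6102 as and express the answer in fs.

260.762 fs

In fs:
  62.76 fs → 62.76
  191.9 fs → 191.9
  6102 as = 6102 × 10^-3 fs = 6.102
Sum: 62.76 + 191.9 + 6.102 = 260.762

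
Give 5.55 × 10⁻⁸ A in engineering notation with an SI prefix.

55.5 nA

= 55.5 × 10⁻⁹ A; 10⁻⁹ is nano.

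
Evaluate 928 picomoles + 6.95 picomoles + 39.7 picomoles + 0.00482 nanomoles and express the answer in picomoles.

In picomoles:
  928 picomoles → 928
  6.95 picomoles → 6.95
  39.7 picomoles → 39.7
  0.00482 nanomoles = 0.00482e3 picomoles = 4.82
Sum: 928 + 6.95 + 39.7 + 4.82 = 979.47

979.47 picomoles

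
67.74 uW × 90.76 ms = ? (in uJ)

67.74 × 10⁻⁶ × 90.76 × 10⁻³ = 6148.0824 × 10⁻⁹ J

6.1480824 uJ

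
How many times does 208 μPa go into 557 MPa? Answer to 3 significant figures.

(557 × 10⁶) / (208 × 10⁻⁶) = 2.678 × 10¹²

2680000000000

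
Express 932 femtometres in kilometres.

0.000000000000000932 kilometres

femto = 10⁻¹⁵, kilo = 10³; factor is 10⁻¹⁸.
932 × 10⁻¹⁸ = 0.000000000000000932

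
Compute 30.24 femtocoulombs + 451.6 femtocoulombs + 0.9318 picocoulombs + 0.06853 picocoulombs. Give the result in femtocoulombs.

1482.17 femtocoulombs

In femtocoulombs:
  30.24 femtocoulombs → 30.24
  451.6 femtocoulombs → 451.6
  0.9318 picocoulombs = 0.9318 × 10^3 femtocoulombs = 931.8
  0.06853 picocoulombs = 0.06853 × 10^3 femtocoulombs = 68.53
Sum: 30.24 + 451.6 + 931.8 + 68.53 = 1482.17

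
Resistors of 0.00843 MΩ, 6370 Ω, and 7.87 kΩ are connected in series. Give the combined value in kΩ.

In kΩ:
  0.00843 MΩ = 0.00843e3 kΩ = 8.43
  6370 Ω = 6370e-3 kΩ = 6.37
  7.87 kΩ → 7.87
Sum: 8.43 + 6.37 + 7.87 = 22.67

22.67 kΩ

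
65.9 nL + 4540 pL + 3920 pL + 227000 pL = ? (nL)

In nL:
  65.9 nL → 65.9
  4540 pL = 4540e-3 nL = 4.54
  3920 pL = 3920e-3 nL = 3.92
  227000 pL = 227000e-3 nL = 227
Sum: 65.9 + 4.54 + 3.92 + 227 = 301.36

301.36 nL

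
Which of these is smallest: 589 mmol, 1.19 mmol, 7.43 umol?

7.43 umol

589 mmol = 0.589 mol
1.19 mmol = 0.00119 mol
7.43 umol = 0.00000743 mol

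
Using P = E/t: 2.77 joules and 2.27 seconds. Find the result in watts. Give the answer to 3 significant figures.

1.22 watts

(2.77) / (2.27) = 1.2203 W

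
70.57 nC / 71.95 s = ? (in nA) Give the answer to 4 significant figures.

(70.57e-9) / (71.95) = 0.98082e-9 A

0.9808 nA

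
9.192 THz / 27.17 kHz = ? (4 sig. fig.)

(9.192 × 10¹²) / (27.17 × 10³) = 0.33831 × 10⁹

338300000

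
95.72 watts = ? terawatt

(no prefix) = 10^0, tera = 10^12; factor is 10^-12.
95.72 × 10^-12 = 0.00000000009572

0.00000000009572 terawatts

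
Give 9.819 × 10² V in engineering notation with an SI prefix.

981.9 V

= 981.9 V; mantissa already in [1, 1000).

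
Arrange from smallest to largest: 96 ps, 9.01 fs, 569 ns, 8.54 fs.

8.54 fs < 9.01 fs < 96 ps < 569 ns

96 ps = 0.000000000096 s
9.01 fs = 0.00000000000000901 s
569 ns = 0.000000569 s
8.54 fs = 0.00000000000000854 s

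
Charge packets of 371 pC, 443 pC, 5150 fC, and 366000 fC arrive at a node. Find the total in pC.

In pC:
  371 pC → 371
  443 pC → 443
  5150 fC = 5150e-3 pC = 5.15
  366000 fC = 366000e-3 pC = 366
Sum: 371 + 443 + 5.15 + 366 = 1185.15

1185.15 pC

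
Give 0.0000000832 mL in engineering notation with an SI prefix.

= 83.2 × 10^-12 L; 10^-12 is pico.

83.2 pL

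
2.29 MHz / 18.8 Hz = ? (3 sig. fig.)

(2.29 × 10^6) / (18.8) = 0.1218 × 10^6

122000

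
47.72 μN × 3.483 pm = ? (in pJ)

47.72 × 10^-6 × 3.483 × 10^-12 = 166.20876 × 10^-18 J

0.00016620876 pJ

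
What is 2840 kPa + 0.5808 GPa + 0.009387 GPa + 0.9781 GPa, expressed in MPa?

1571.127 MPa

In MPa:
  2840 kPa = 2840e-3 MPa = 2.84
  0.5808 GPa = 0.5808e3 MPa = 580.8
  0.009387 GPa = 0.009387e3 MPa = 9.387
  0.9781 GPa = 0.9781e3 MPa = 978.1
Sum: 2.84 + 580.8 + 9.387 + 978.1 = 1571.127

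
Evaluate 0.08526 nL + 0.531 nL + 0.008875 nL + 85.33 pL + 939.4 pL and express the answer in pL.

In pL:
  0.08526 nL = 0.08526 × 10³ pL = 85.26
  0.531 nL = 0.531 × 10³ pL = 531
  0.008875 nL = 0.008875 × 10³ pL = 8.875
  85.33 pL → 85.33
  939.4 pL → 939.4
Sum: 85.26 + 531 + 8.875 + 85.33 + 939.4 = 1649.865

1649.865 pL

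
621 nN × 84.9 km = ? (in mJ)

621 × 10⁻⁹ × 84.9 × 10³ = 52722.9 × 10⁻⁶ J

52.7229 mJ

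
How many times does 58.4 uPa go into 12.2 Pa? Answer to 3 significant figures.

(12.2) / (58.4 × 10^-6) = 0.2089 × 10^6

209000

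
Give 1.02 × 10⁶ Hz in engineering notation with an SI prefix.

1.02 MHz

= 1.02 × 10⁶ Hz; 10⁶ is mega.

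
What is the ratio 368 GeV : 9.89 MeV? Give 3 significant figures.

37200

(368 × 10^9) / (9.89 × 10^6) = 37.21 × 10^3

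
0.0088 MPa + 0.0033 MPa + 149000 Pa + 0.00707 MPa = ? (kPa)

In kPa:
  0.0088 MPa = 0.0088 × 10³ kPa = 8.8
  0.0033 MPa = 0.0033 × 10³ kPa = 3.3
  149000 Pa = 149000 × 10⁻³ kPa = 149
  0.00707 MPa = 0.00707 × 10³ kPa = 7.07
Sum: 8.8 + 3.3 + 149 + 7.07 = 168.17

168.17 kPa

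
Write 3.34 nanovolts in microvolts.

0.00334 microvolts

nano = 1e-9, micro = 1e-6; factor is 1e-3.
3.34 × 1e-3 = 0.00334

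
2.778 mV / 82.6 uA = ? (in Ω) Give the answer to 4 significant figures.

(2.778e-3) / (82.6e-6) = 0.033632e3 Ω

33.63 Ω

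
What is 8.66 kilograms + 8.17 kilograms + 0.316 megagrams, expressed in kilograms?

In kilograms:
  8.66 kilograms → 8.66
  8.17 kilograms → 8.17
  0.316 megagrams = 0.316e3 kilograms = 316
Sum: 8.66 + 8.17 + 316 = 332.83

332.83 kilograms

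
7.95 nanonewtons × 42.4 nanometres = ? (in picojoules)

0.00033708 picojoules

7.95 × 10⁻⁹ × 42.4 × 10⁻⁹ = 337.08 × 10⁻¹⁸ J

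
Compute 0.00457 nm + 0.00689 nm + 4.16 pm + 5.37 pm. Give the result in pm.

In pm:
  0.00457 nm = 0.00457 × 10^3 pm = 4.57
  0.00689 nm = 0.00689 × 10^3 pm = 6.89
  4.16 pm → 4.16
  5.37 pm → 5.37
Sum: 4.57 + 6.89 + 4.16 + 5.37 = 20.99

20.99 pm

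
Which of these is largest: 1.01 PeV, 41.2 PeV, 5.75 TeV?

1.01 PeV = 1010000000000000 eV
41.2 PeV = 41200000000000000 eV
5.75 TeV = 5750000000000 eV

41.2 PeV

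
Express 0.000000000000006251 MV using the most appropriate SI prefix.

= 6.251e-9 V; 1e-9 is nano.

6.251 nV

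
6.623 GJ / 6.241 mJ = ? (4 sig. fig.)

(6.623 × 10⁹) / (6.241 × 10⁻³) = 1.0612 × 10¹²

1061000000000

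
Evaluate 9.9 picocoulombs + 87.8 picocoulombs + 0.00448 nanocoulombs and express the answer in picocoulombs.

102.18 picocoulombs

In picocoulombs:
  9.9 picocoulombs → 9.9
  87.8 picocoulombs → 87.8
  0.00448 nanocoulombs = 0.00448 × 10³ picocoulombs = 4.48
Sum: 9.9 + 87.8 + 4.48 = 102.18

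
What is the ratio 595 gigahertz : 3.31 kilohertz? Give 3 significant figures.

180000000

(595e9) / (3.31e3) = 179.8e6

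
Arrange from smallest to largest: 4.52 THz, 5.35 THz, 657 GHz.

4.52 THz = 4520000000000 Hz
5.35 THz = 5350000000000 Hz
657 GHz = 657000000000 Hz

657 GHz < 4.52 THz < 5.35 THz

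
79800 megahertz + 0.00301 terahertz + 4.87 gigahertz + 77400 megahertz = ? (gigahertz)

In gigahertz:
  79800 megahertz = 79800e-3 gigahertz = 79.8
  0.00301 terahertz = 0.00301e3 gigahertz = 3.01
  4.87 gigahertz → 4.87
  77400 megahertz = 77400e-3 gigahertz = 77.4
Sum: 79.8 + 3.01 + 4.87 + 77.4 = 165.08

165.08 gigahertz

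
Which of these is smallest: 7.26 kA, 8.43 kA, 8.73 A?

7.26 kA = 7260 A
8.43 kA = 8430 A
8.73 A = 8.73 A

8.73 A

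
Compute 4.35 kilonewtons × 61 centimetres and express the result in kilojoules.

4.35 × 10^3 × 61 × 10^-2 = 265.35 × 10^1 J

2.6535 kilojoules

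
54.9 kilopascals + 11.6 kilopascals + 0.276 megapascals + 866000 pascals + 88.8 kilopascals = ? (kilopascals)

1297.3 kilopascals

In kilopascals:
  54.9 kilopascals → 54.9
  11.6 kilopascals → 11.6
  0.276 megapascals = 0.276 × 10^3 kilopascals = 276
  866000 pascals = 866000 × 10^-3 kilopascals = 866
  88.8 kilopascals → 88.8
Sum: 54.9 + 11.6 + 276 + 866 + 88.8 = 1297.3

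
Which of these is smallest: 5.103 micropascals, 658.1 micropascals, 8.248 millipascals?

5.103 micropascals

5.103 micropascals = 0.000005103 pascals
658.1 micropascals = 0.0006581 pascals
8.248 millipascals = 0.008248 pascals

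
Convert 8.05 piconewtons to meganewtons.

pico = 10⁻¹², mega = 10⁶; factor is 10⁻¹⁸.
8.05 × 10⁻¹⁸ = 0.00000000000000000805

0.00000000000000000805 meganewtons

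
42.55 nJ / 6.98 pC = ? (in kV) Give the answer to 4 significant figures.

6.096 kV

(42.55 × 10⁻⁹) / (6.98 × 10⁻¹²) = 6.09599 × 10³ V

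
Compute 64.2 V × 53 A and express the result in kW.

3.4026 kW

64.2 × 53 = 3402.6 W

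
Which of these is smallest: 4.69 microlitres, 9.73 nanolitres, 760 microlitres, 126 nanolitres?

4.69 microlitres = 0.00000469 litres
9.73 nanolitres = 0.00000000973 litres
760 microlitres = 0.00076 litres
126 nanolitres = 0.000000126 litres

9.73 nanolitres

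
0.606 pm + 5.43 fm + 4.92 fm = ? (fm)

616.35 fm

In fm:
  0.606 pm = 0.606e3 fm = 606
  5.43 fm → 5.43
  4.92 fm → 4.92
Sum: 606 + 5.43 + 4.92 = 616.35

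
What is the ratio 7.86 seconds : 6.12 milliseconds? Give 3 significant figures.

1280

(7.86) / (6.12 × 10^-3) = 1.284 × 10^3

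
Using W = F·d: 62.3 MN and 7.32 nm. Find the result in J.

62.3 × 10^6 × 7.32 × 10^-9 = 456.036 × 10^-3 J

0.456036 J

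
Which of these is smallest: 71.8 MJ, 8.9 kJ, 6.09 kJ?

71.8 MJ = 71800000 J
8.9 kJ = 8900 J
6.09 kJ = 6090 J

6.09 kJ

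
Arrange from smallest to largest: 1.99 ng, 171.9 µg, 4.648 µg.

1.99 ng = 0.00000000199 g
171.9 µg = 0.0001719 g
4.648 µg = 0.000004648 g

1.99 ng < 4.648 µg < 171.9 µg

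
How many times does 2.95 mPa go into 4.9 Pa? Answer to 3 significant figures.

(4.9) / (2.95e-3) = 1.661e3

1660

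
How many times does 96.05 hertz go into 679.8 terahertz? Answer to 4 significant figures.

7078000000000

(679.8 × 10^12) / (96.05) = 7.0776 × 10^12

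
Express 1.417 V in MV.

(no prefix) = 10⁰, mega = 10⁶; factor is 10⁻⁶.
1.417 × 10⁻⁶ = 0.000001417

0.000001417 MV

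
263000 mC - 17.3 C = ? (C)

In C:
  263000 mC = 263000 × 10^-3 C = 263
  17.3 C → 17.3
Difference: 263 - 17.3 = 245.7

245.7 C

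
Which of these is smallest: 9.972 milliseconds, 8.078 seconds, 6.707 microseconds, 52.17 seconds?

6.707 microseconds

9.972 milliseconds = 0.009972 seconds
8.078 seconds = 8.078 seconds
6.707 microseconds = 0.000006707 seconds
52.17 seconds = 52.17 seconds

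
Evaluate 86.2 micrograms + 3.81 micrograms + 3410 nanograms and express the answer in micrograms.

93.42 micrograms

In micrograms:
  86.2 micrograms → 86.2
  3.81 micrograms → 3.81
  3410 nanograms = 3410 × 10⁻³ micrograms = 3.41
Sum: 86.2 + 3.81 + 3.41 = 93.42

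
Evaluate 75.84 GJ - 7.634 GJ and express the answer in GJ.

68.206 GJ

In GJ:
  75.84 GJ → 75.84
  7.634 GJ → 7.634
Difference: 75.84 - 7.634 = 68.206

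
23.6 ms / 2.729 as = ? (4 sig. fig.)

8648000000000000

(23.6 × 10⁻³) / (2.729 × 10⁻¹⁸) = 8.6479 × 10¹⁵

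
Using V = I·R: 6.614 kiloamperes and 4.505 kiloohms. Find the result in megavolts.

6.614 × 10^3 × 4.505 × 10^3 = 29.79607 × 10^6 V

29.79607 megavolts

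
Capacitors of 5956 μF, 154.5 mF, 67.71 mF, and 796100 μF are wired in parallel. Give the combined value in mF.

1024.266 mF

In mF:
  5956 μF = 5956 × 10⁻³ mF = 5.956
  154.5 mF → 154.5
  67.71 mF → 67.71
  796100 μF = 796100 × 10⁻³ mF = 796.1
Sum: 5.956 + 154.5 + 67.71 + 796.1 = 1024.266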